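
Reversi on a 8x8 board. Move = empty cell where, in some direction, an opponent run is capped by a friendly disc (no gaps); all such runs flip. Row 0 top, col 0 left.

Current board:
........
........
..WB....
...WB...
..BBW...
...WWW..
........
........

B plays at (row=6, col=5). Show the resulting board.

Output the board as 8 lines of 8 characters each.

Place B at (6,5); scan 8 dirs for brackets.
Dir NW: opp run (5,4) capped by B -> flip
Dir N: opp run (5,5), next='.' -> no flip
Dir NE: first cell '.' (not opp) -> no flip
Dir W: first cell '.' (not opp) -> no flip
Dir E: first cell '.' (not opp) -> no flip
Dir SW: first cell '.' (not opp) -> no flip
Dir S: first cell '.' (not opp) -> no flip
Dir SE: first cell '.' (not opp) -> no flip
All flips: (5,4)

Answer: ........
........
..WB....
...WB...
..BBW...
...WBW..
.....B..
........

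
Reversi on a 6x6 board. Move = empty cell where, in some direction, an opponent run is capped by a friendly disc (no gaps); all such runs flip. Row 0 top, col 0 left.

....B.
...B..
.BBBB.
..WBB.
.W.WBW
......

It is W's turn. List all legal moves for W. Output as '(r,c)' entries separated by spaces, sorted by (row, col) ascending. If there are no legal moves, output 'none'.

Answer: (0,3) (1,0) (1,2) (1,4) (2,5) (3,5)

Derivation:
(0,2): no bracket -> illegal
(0,3): flips 3 -> legal
(0,5): no bracket -> illegal
(1,0): flips 1 -> legal
(1,1): no bracket -> illegal
(1,2): flips 3 -> legal
(1,4): flips 1 -> legal
(1,5): no bracket -> illegal
(2,0): no bracket -> illegal
(2,5): flips 1 -> legal
(3,0): no bracket -> illegal
(3,1): no bracket -> illegal
(3,5): flips 2 -> legal
(4,2): no bracket -> illegal
(5,3): no bracket -> illegal
(5,4): no bracket -> illegal
(5,5): no bracket -> illegal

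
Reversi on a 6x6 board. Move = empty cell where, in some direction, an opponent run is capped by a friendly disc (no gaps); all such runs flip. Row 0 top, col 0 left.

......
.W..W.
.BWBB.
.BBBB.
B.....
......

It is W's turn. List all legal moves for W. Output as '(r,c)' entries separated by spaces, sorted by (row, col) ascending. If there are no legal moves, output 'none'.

(1,0): no bracket -> illegal
(1,2): no bracket -> illegal
(1,3): no bracket -> illegal
(1,5): no bracket -> illegal
(2,0): flips 1 -> legal
(2,5): flips 2 -> legal
(3,0): no bracket -> illegal
(3,5): no bracket -> illegal
(4,1): flips 4 -> legal
(4,2): flips 1 -> legal
(4,3): no bracket -> illegal
(4,4): flips 3 -> legal
(4,5): no bracket -> illegal
(5,0): no bracket -> illegal
(5,1): no bracket -> illegal

Answer: (2,0) (2,5) (4,1) (4,2) (4,4)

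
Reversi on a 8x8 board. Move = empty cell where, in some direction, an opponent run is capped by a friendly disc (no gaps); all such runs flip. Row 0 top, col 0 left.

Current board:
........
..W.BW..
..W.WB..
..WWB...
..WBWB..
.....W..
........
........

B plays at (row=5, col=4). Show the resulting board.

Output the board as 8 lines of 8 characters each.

Place B at (5,4); scan 8 dirs for brackets.
Dir NW: first cell 'B' (not opp) -> no flip
Dir N: opp run (4,4) capped by B -> flip
Dir NE: first cell 'B' (not opp) -> no flip
Dir W: first cell '.' (not opp) -> no flip
Dir E: opp run (5,5), next='.' -> no flip
Dir SW: first cell '.' (not opp) -> no flip
Dir S: first cell '.' (not opp) -> no flip
Dir SE: first cell '.' (not opp) -> no flip
All flips: (4,4)

Answer: ........
..W.BW..
..W.WB..
..WWB...
..WBBB..
....BW..
........
........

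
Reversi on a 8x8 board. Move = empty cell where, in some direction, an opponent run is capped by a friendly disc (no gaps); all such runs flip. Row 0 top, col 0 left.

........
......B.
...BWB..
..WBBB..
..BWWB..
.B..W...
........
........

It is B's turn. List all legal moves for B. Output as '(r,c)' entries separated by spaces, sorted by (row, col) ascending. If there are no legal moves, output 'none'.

(1,3): flips 1 -> legal
(1,4): flips 1 -> legal
(1,5): flips 1 -> legal
(2,1): no bracket -> illegal
(2,2): flips 1 -> legal
(3,1): flips 1 -> legal
(4,1): flips 1 -> legal
(5,2): flips 1 -> legal
(5,3): flips 2 -> legal
(5,5): flips 1 -> legal
(6,3): flips 1 -> legal
(6,4): flips 2 -> legal
(6,5): no bracket -> illegal

Answer: (1,3) (1,4) (1,5) (2,2) (3,1) (4,1) (5,2) (5,3) (5,5) (6,3) (6,4)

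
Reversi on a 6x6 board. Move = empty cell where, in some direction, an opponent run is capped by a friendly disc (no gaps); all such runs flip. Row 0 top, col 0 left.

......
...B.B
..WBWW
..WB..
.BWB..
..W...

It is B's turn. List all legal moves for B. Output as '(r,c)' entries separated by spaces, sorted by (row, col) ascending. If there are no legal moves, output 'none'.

(1,1): flips 1 -> legal
(1,2): no bracket -> illegal
(1,4): no bracket -> illegal
(2,1): flips 2 -> legal
(3,1): flips 2 -> legal
(3,4): no bracket -> illegal
(3,5): flips 2 -> legal
(5,1): flips 1 -> legal
(5,3): no bracket -> illegal

Answer: (1,1) (2,1) (3,1) (3,5) (5,1)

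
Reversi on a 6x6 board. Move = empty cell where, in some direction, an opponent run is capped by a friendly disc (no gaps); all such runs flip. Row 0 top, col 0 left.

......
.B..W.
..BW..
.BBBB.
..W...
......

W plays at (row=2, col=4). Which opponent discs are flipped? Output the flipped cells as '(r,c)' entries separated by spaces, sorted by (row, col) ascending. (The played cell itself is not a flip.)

Answer: (3,3)

Derivation:
Dir NW: first cell '.' (not opp) -> no flip
Dir N: first cell 'W' (not opp) -> no flip
Dir NE: first cell '.' (not opp) -> no flip
Dir W: first cell 'W' (not opp) -> no flip
Dir E: first cell '.' (not opp) -> no flip
Dir SW: opp run (3,3) capped by W -> flip
Dir S: opp run (3,4), next='.' -> no flip
Dir SE: first cell '.' (not opp) -> no flip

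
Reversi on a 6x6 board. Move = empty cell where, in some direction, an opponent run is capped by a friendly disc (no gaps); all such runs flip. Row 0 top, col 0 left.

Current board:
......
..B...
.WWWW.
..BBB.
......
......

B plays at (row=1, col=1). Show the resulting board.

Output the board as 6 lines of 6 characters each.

Place B at (1,1); scan 8 dirs for brackets.
Dir NW: first cell '.' (not opp) -> no flip
Dir N: first cell '.' (not opp) -> no flip
Dir NE: first cell '.' (not opp) -> no flip
Dir W: first cell '.' (not opp) -> no flip
Dir E: first cell 'B' (not opp) -> no flip
Dir SW: first cell '.' (not opp) -> no flip
Dir S: opp run (2,1), next='.' -> no flip
Dir SE: opp run (2,2) capped by B -> flip
All flips: (2,2)

Answer: ......
.BB...
.WBWW.
..BBB.
......
......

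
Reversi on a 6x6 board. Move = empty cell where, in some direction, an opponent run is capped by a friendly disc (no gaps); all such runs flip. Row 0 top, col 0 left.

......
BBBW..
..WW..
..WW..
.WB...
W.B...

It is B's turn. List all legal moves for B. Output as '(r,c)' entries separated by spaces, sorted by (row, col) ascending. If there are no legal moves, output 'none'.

Answer: (1,4) (2,4) (3,0) (3,4) (4,0) (4,4)

Derivation:
(0,2): no bracket -> illegal
(0,3): no bracket -> illegal
(0,4): no bracket -> illegal
(1,4): flips 1 -> legal
(2,1): no bracket -> illegal
(2,4): flips 1 -> legal
(3,0): flips 1 -> legal
(3,1): no bracket -> illegal
(3,4): flips 1 -> legal
(4,0): flips 1 -> legal
(4,3): no bracket -> illegal
(4,4): flips 2 -> legal
(5,1): no bracket -> illegal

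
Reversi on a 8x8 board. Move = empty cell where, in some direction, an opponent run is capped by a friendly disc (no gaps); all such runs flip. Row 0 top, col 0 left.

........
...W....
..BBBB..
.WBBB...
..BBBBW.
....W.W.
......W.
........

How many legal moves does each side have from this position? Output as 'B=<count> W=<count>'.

Answer: B=11 W=7

Derivation:
-- B to move --
(0,2): flips 1 -> legal
(0,3): flips 1 -> legal
(0,4): flips 1 -> legal
(1,2): no bracket -> illegal
(1,4): no bracket -> illegal
(2,0): flips 1 -> legal
(2,1): no bracket -> illegal
(3,0): flips 1 -> legal
(3,5): no bracket -> illegal
(3,6): no bracket -> illegal
(3,7): no bracket -> illegal
(4,0): flips 1 -> legal
(4,1): no bracket -> illegal
(4,7): flips 1 -> legal
(5,3): no bracket -> illegal
(5,5): no bracket -> illegal
(5,7): no bracket -> illegal
(6,3): flips 1 -> legal
(6,4): flips 1 -> legal
(6,5): flips 1 -> legal
(6,7): flips 1 -> legal
(7,5): no bracket -> illegal
(7,6): no bracket -> illegal
(7,7): no bracket -> illegal
B mobility = 11
-- W to move --
(1,1): no bracket -> illegal
(1,2): flips 3 -> legal
(1,4): flips 3 -> legal
(1,5): no bracket -> illegal
(1,6): no bracket -> illegal
(2,1): flips 2 -> legal
(2,6): no bracket -> illegal
(3,5): flips 4 -> legal
(3,6): flips 1 -> legal
(4,1): flips 4 -> legal
(5,1): no bracket -> illegal
(5,2): no bracket -> illegal
(5,3): flips 4 -> legal
(5,5): no bracket -> illegal
W mobility = 7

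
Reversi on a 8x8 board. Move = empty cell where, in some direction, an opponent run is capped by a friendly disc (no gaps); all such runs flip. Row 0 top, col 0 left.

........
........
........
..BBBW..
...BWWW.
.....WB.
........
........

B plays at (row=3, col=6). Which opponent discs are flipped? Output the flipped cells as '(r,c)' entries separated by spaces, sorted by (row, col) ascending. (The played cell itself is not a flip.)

Answer: (3,5) (4,6)

Derivation:
Dir NW: first cell '.' (not opp) -> no flip
Dir N: first cell '.' (not opp) -> no flip
Dir NE: first cell '.' (not opp) -> no flip
Dir W: opp run (3,5) capped by B -> flip
Dir E: first cell '.' (not opp) -> no flip
Dir SW: opp run (4,5), next='.' -> no flip
Dir S: opp run (4,6) capped by B -> flip
Dir SE: first cell '.' (not opp) -> no flip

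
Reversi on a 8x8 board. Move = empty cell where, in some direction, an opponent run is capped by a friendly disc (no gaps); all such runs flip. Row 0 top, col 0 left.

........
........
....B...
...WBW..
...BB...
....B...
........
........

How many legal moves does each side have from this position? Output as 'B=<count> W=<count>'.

-- B to move --
(2,2): flips 1 -> legal
(2,3): flips 1 -> legal
(2,5): no bracket -> illegal
(2,6): flips 1 -> legal
(3,2): flips 1 -> legal
(3,6): flips 1 -> legal
(4,2): flips 1 -> legal
(4,5): no bracket -> illegal
(4,6): flips 1 -> legal
B mobility = 7
-- W to move --
(1,3): flips 1 -> legal
(1,4): no bracket -> illegal
(1,5): flips 1 -> legal
(2,3): no bracket -> illegal
(2,5): no bracket -> illegal
(3,2): no bracket -> illegal
(4,2): no bracket -> illegal
(4,5): no bracket -> illegal
(5,2): no bracket -> illegal
(5,3): flips 2 -> legal
(5,5): flips 1 -> legal
(6,3): no bracket -> illegal
(6,4): no bracket -> illegal
(6,5): no bracket -> illegal
W mobility = 4

Answer: B=7 W=4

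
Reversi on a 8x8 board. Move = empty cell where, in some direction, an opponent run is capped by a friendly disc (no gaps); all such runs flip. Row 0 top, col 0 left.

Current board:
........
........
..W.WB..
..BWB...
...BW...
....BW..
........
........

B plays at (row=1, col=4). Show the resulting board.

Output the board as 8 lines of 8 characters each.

Answer: ........
....B...
..W.BB..
..BWB...
...BW...
....BW..
........
........

Derivation:
Place B at (1,4); scan 8 dirs for brackets.
Dir NW: first cell '.' (not opp) -> no flip
Dir N: first cell '.' (not opp) -> no flip
Dir NE: first cell '.' (not opp) -> no flip
Dir W: first cell '.' (not opp) -> no flip
Dir E: first cell '.' (not opp) -> no flip
Dir SW: first cell '.' (not opp) -> no flip
Dir S: opp run (2,4) capped by B -> flip
Dir SE: first cell 'B' (not opp) -> no flip
All flips: (2,4)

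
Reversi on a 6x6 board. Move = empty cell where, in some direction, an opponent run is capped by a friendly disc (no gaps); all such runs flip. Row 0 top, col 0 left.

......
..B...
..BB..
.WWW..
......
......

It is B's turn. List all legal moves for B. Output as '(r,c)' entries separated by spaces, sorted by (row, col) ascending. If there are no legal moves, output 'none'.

Answer: (4,0) (4,1) (4,2) (4,3) (4,4)

Derivation:
(2,0): no bracket -> illegal
(2,1): no bracket -> illegal
(2,4): no bracket -> illegal
(3,0): no bracket -> illegal
(3,4): no bracket -> illegal
(4,0): flips 1 -> legal
(4,1): flips 1 -> legal
(4,2): flips 1 -> legal
(4,3): flips 1 -> legal
(4,4): flips 1 -> legal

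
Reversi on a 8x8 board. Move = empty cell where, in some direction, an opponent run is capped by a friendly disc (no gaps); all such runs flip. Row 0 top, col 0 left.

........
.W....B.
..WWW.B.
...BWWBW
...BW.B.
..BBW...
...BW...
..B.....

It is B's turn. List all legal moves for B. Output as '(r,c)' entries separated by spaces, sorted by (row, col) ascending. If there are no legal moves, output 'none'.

(0,0): flips 2 -> legal
(0,1): no bracket -> illegal
(0,2): no bracket -> illegal
(1,0): no bracket -> illegal
(1,2): no bracket -> illegal
(1,3): flips 3 -> legal
(1,4): no bracket -> illegal
(1,5): flips 1 -> legal
(2,0): no bracket -> illegal
(2,1): no bracket -> illegal
(2,5): flips 1 -> legal
(2,7): no bracket -> illegal
(3,1): no bracket -> illegal
(3,2): no bracket -> illegal
(4,5): flips 2 -> legal
(4,7): no bracket -> illegal
(5,5): flips 2 -> legal
(6,5): flips 2 -> legal
(7,3): no bracket -> illegal
(7,4): no bracket -> illegal
(7,5): flips 1 -> legal

Answer: (0,0) (1,3) (1,5) (2,5) (4,5) (5,5) (6,5) (7,5)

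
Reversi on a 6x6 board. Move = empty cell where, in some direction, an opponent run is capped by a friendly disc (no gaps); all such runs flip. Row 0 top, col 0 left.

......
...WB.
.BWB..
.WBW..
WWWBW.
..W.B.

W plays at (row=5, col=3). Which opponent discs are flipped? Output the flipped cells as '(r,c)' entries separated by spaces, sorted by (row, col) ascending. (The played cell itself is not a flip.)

Dir NW: first cell 'W' (not opp) -> no flip
Dir N: opp run (4,3) capped by W -> flip
Dir NE: first cell 'W' (not opp) -> no flip
Dir W: first cell 'W' (not opp) -> no flip
Dir E: opp run (5,4), next='.' -> no flip
Dir SW: edge -> no flip
Dir S: edge -> no flip
Dir SE: edge -> no flip

Answer: (4,3)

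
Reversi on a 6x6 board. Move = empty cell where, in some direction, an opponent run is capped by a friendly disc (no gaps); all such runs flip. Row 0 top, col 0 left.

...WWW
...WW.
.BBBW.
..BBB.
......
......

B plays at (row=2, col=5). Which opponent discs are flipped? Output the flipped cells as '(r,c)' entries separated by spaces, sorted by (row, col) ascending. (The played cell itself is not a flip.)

Dir NW: opp run (1,4) (0,3), next=edge -> no flip
Dir N: first cell '.' (not opp) -> no flip
Dir NE: edge -> no flip
Dir W: opp run (2,4) capped by B -> flip
Dir E: edge -> no flip
Dir SW: first cell 'B' (not opp) -> no flip
Dir S: first cell '.' (not opp) -> no flip
Dir SE: edge -> no flip

Answer: (2,4)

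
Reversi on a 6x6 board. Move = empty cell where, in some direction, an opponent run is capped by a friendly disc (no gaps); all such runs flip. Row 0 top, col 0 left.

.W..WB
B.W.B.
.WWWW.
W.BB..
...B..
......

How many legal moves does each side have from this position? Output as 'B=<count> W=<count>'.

Answer: B=6 W=5

Derivation:
-- B to move --
(0,0): no bracket -> illegal
(0,2): flips 2 -> legal
(0,3): flips 1 -> legal
(1,1): flips 1 -> legal
(1,3): flips 1 -> legal
(1,5): flips 1 -> legal
(2,0): no bracket -> illegal
(2,5): no bracket -> illegal
(3,1): no bracket -> illegal
(3,4): flips 1 -> legal
(3,5): no bracket -> illegal
(4,0): no bracket -> illegal
(4,1): no bracket -> illegal
B mobility = 6
-- W to move --
(0,0): no bracket -> illegal
(0,3): no bracket -> illegal
(1,1): no bracket -> illegal
(1,3): no bracket -> illegal
(1,5): no bracket -> illegal
(2,0): no bracket -> illegal
(2,5): no bracket -> illegal
(3,1): no bracket -> illegal
(3,4): no bracket -> illegal
(4,1): flips 1 -> legal
(4,2): flips 2 -> legal
(4,4): flips 1 -> legal
(5,2): no bracket -> illegal
(5,3): flips 2 -> legal
(5,4): flips 2 -> legal
W mobility = 5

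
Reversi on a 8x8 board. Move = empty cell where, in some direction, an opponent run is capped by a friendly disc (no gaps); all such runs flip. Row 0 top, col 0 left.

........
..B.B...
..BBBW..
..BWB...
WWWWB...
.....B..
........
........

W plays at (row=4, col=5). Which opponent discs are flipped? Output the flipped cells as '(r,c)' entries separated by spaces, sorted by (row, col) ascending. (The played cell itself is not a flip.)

Dir NW: opp run (3,4) (2,3) (1,2), next='.' -> no flip
Dir N: first cell '.' (not opp) -> no flip
Dir NE: first cell '.' (not opp) -> no flip
Dir W: opp run (4,4) capped by W -> flip
Dir E: first cell '.' (not opp) -> no flip
Dir SW: first cell '.' (not opp) -> no flip
Dir S: opp run (5,5), next='.' -> no flip
Dir SE: first cell '.' (not opp) -> no flip

Answer: (4,4)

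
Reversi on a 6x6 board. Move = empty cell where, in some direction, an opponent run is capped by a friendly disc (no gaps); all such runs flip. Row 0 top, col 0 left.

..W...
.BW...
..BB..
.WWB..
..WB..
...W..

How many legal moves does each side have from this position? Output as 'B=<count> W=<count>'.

Answer: B=8 W=8

Derivation:
-- B to move --
(0,1): flips 1 -> legal
(0,3): no bracket -> illegal
(1,3): flips 1 -> legal
(2,0): no bracket -> illegal
(2,1): flips 1 -> legal
(3,0): flips 2 -> legal
(4,0): flips 1 -> legal
(4,1): flips 2 -> legal
(4,4): no bracket -> illegal
(5,1): flips 1 -> legal
(5,2): flips 2 -> legal
(5,4): no bracket -> illegal
B mobility = 8
-- W to move --
(0,0): no bracket -> illegal
(0,1): no bracket -> illegal
(1,0): flips 1 -> legal
(1,3): flips 4 -> legal
(1,4): flips 1 -> legal
(2,0): flips 1 -> legal
(2,1): no bracket -> illegal
(2,4): flips 1 -> legal
(3,4): flips 2 -> legal
(4,4): flips 1 -> legal
(5,2): no bracket -> illegal
(5,4): flips 1 -> legal
W mobility = 8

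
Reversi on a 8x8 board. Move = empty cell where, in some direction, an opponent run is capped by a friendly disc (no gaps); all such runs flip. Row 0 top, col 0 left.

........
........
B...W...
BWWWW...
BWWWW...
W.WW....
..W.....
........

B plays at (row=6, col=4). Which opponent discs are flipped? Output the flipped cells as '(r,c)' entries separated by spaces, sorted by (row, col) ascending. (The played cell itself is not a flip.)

Answer: (3,1) (4,2) (5,3)

Derivation:
Dir NW: opp run (5,3) (4,2) (3,1) capped by B -> flip
Dir N: first cell '.' (not opp) -> no flip
Dir NE: first cell '.' (not opp) -> no flip
Dir W: first cell '.' (not opp) -> no flip
Dir E: first cell '.' (not opp) -> no flip
Dir SW: first cell '.' (not opp) -> no flip
Dir S: first cell '.' (not opp) -> no flip
Dir SE: first cell '.' (not opp) -> no flip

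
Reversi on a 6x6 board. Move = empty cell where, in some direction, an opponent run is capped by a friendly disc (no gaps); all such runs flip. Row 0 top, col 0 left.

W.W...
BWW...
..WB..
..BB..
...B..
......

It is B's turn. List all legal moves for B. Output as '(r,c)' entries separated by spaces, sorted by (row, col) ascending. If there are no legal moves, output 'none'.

Answer: (0,1) (1,3) (2,1)

Derivation:
(0,1): flips 1 -> legal
(0,3): no bracket -> illegal
(1,3): flips 2 -> legal
(2,0): no bracket -> illegal
(2,1): flips 1 -> legal
(3,1): no bracket -> illegal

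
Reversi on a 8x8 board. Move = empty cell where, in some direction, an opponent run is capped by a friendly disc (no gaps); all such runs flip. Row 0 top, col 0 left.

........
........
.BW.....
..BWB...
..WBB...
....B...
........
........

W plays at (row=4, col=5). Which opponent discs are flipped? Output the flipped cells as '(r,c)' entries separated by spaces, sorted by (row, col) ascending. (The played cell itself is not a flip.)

Answer: (4,3) (4,4)

Derivation:
Dir NW: opp run (3,4), next='.' -> no flip
Dir N: first cell '.' (not opp) -> no flip
Dir NE: first cell '.' (not opp) -> no flip
Dir W: opp run (4,4) (4,3) capped by W -> flip
Dir E: first cell '.' (not opp) -> no flip
Dir SW: opp run (5,4), next='.' -> no flip
Dir S: first cell '.' (not opp) -> no flip
Dir SE: first cell '.' (not opp) -> no flip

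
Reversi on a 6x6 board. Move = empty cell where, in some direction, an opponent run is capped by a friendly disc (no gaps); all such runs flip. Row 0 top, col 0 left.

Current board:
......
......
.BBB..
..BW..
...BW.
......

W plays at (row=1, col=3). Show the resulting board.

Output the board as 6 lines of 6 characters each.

Answer: ......
...W..
.BBW..
..BW..
...BW.
......

Derivation:
Place W at (1,3); scan 8 dirs for brackets.
Dir NW: first cell '.' (not opp) -> no flip
Dir N: first cell '.' (not opp) -> no flip
Dir NE: first cell '.' (not opp) -> no flip
Dir W: first cell '.' (not opp) -> no flip
Dir E: first cell '.' (not opp) -> no flip
Dir SW: opp run (2,2), next='.' -> no flip
Dir S: opp run (2,3) capped by W -> flip
Dir SE: first cell '.' (not opp) -> no flip
All flips: (2,3)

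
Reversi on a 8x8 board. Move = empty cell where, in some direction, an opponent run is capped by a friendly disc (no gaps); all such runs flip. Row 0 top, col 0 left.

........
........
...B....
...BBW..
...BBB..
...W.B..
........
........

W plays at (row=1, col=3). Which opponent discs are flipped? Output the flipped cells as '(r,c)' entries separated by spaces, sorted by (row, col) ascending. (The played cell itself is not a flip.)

Dir NW: first cell '.' (not opp) -> no flip
Dir N: first cell '.' (not opp) -> no flip
Dir NE: first cell '.' (not opp) -> no flip
Dir W: first cell '.' (not opp) -> no flip
Dir E: first cell '.' (not opp) -> no flip
Dir SW: first cell '.' (not opp) -> no flip
Dir S: opp run (2,3) (3,3) (4,3) capped by W -> flip
Dir SE: first cell '.' (not opp) -> no flip

Answer: (2,3) (3,3) (4,3)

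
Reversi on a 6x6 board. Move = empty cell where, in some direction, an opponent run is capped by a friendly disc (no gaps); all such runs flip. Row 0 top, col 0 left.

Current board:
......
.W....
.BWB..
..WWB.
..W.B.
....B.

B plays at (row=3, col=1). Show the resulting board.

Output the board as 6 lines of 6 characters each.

Answer: ......
.W....
.BWB..
.BBBB.
..W.B.
....B.

Derivation:
Place B at (3,1); scan 8 dirs for brackets.
Dir NW: first cell '.' (not opp) -> no flip
Dir N: first cell 'B' (not opp) -> no flip
Dir NE: opp run (2,2), next='.' -> no flip
Dir W: first cell '.' (not opp) -> no flip
Dir E: opp run (3,2) (3,3) capped by B -> flip
Dir SW: first cell '.' (not opp) -> no flip
Dir S: first cell '.' (not opp) -> no flip
Dir SE: opp run (4,2), next='.' -> no flip
All flips: (3,2) (3,3)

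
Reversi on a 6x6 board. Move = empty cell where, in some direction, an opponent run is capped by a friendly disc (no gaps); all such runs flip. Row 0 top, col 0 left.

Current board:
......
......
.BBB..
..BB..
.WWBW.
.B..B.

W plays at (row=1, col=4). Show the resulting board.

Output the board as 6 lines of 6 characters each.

Place W at (1,4); scan 8 dirs for brackets.
Dir NW: first cell '.' (not opp) -> no flip
Dir N: first cell '.' (not opp) -> no flip
Dir NE: first cell '.' (not opp) -> no flip
Dir W: first cell '.' (not opp) -> no flip
Dir E: first cell '.' (not opp) -> no flip
Dir SW: opp run (2,3) (3,2) capped by W -> flip
Dir S: first cell '.' (not opp) -> no flip
Dir SE: first cell '.' (not opp) -> no flip
All flips: (2,3) (3,2)

Answer: ......
....W.
.BBW..
..WB..
.WWBW.
.B..B.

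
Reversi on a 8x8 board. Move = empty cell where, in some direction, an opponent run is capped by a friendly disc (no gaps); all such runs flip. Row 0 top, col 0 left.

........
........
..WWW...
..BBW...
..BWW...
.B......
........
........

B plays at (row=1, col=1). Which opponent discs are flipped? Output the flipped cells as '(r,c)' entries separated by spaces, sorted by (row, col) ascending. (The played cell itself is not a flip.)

Answer: (2,2)

Derivation:
Dir NW: first cell '.' (not opp) -> no flip
Dir N: first cell '.' (not opp) -> no flip
Dir NE: first cell '.' (not opp) -> no flip
Dir W: first cell '.' (not opp) -> no flip
Dir E: first cell '.' (not opp) -> no flip
Dir SW: first cell '.' (not opp) -> no flip
Dir S: first cell '.' (not opp) -> no flip
Dir SE: opp run (2,2) capped by B -> flip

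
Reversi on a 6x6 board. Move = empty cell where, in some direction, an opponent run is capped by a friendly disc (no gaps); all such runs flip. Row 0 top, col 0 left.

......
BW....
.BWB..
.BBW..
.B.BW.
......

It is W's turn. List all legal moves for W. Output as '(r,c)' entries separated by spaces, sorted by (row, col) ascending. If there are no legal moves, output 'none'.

Answer: (1,3) (2,0) (2,4) (3,0) (4,0) (4,2) (5,1) (5,3)

Derivation:
(0,0): no bracket -> illegal
(0,1): no bracket -> illegal
(1,2): no bracket -> illegal
(1,3): flips 1 -> legal
(1,4): no bracket -> illegal
(2,0): flips 1 -> legal
(2,4): flips 1 -> legal
(3,0): flips 2 -> legal
(3,4): no bracket -> illegal
(4,0): flips 1 -> legal
(4,2): flips 2 -> legal
(5,0): no bracket -> illegal
(5,1): flips 3 -> legal
(5,2): no bracket -> illegal
(5,3): flips 1 -> legal
(5,4): no bracket -> illegal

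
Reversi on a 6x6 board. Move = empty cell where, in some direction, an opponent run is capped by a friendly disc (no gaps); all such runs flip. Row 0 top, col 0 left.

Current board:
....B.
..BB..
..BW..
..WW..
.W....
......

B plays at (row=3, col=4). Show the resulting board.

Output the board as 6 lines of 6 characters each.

Answer: ....B.
..BB..
..BB..
..WWB.
.W....
......

Derivation:
Place B at (3,4); scan 8 dirs for brackets.
Dir NW: opp run (2,3) capped by B -> flip
Dir N: first cell '.' (not opp) -> no flip
Dir NE: first cell '.' (not opp) -> no flip
Dir W: opp run (3,3) (3,2), next='.' -> no flip
Dir E: first cell '.' (not opp) -> no flip
Dir SW: first cell '.' (not opp) -> no flip
Dir S: first cell '.' (not opp) -> no flip
Dir SE: first cell '.' (not opp) -> no flip
All flips: (2,3)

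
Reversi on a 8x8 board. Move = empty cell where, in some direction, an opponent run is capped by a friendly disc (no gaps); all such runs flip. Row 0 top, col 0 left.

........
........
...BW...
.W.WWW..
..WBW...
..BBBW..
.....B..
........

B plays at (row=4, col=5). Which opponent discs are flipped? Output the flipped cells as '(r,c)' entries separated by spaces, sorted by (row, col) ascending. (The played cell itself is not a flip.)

Answer: (3,4) (4,4) (5,5)

Derivation:
Dir NW: opp run (3,4) capped by B -> flip
Dir N: opp run (3,5), next='.' -> no flip
Dir NE: first cell '.' (not opp) -> no flip
Dir W: opp run (4,4) capped by B -> flip
Dir E: first cell '.' (not opp) -> no flip
Dir SW: first cell 'B' (not opp) -> no flip
Dir S: opp run (5,5) capped by B -> flip
Dir SE: first cell '.' (not opp) -> no flip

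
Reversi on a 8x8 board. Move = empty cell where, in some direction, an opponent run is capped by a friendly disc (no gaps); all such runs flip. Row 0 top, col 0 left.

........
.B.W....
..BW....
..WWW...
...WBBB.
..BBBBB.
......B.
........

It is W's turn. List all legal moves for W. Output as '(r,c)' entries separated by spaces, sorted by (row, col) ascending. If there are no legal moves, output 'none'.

(0,0): flips 2 -> legal
(0,1): no bracket -> illegal
(0,2): no bracket -> illegal
(1,0): no bracket -> illegal
(1,2): flips 1 -> legal
(2,0): no bracket -> illegal
(2,1): flips 1 -> legal
(3,1): flips 1 -> legal
(3,5): no bracket -> illegal
(3,6): no bracket -> illegal
(3,7): no bracket -> illegal
(4,1): no bracket -> illegal
(4,2): no bracket -> illegal
(4,7): flips 3 -> legal
(5,1): no bracket -> illegal
(5,7): no bracket -> illegal
(6,1): flips 1 -> legal
(6,2): no bracket -> illegal
(6,3): flips 1 -> legal
(6,4): flips 2 -> legal
(6,5): flips 1 -> legal
(6,7): flips 2 -> legal
(7,5): no bracket -> illegal
(7,6): no bracket -> illegal
(7,7): flips 3 -> legal

Answer: (0,0) (1,2) (2,1) (3,1) (4,7) (6,1) (6,3) (6,4) (6,5) (6,7) (7,7)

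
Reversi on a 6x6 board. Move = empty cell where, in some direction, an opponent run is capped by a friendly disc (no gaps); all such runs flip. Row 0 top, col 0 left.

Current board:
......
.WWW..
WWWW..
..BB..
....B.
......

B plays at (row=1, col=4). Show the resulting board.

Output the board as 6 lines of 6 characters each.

Answer: ......
.WWWB.
WWWB..
..BB..
....B.
......

Derivation:
Place B at (1,4); scan 8 dirs for brackets.
Dir NW: first cell '.' (not opp) -> no flip
Dir N: first cell '.' (not opp) -> no flip
Dir NE: first cell '.' (not opp) -> no flip
Dir W: opp run (1,3) (1,2) (1,1), next='.' -> no flip
Dir E: first cell '.' (not opp) -> no flip
Dir SW: opp run (2,3) capped by B -> flip
Dir S: first cell '.' (not opp) -> no flip
Dir SE: first cell '.' (not opp) -> no flip
All flips: (2,3)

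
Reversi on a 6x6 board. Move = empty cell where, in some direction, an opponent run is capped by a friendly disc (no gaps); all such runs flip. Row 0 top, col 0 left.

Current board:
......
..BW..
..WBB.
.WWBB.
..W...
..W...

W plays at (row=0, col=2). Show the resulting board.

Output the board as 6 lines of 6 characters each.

Answer: ..W...
..WW..
..WBB.
.WWBB.
..W...
..W...

Derivation:
Place W at (0,2); scan 8 dirs for brackets.
Dir NW: edge -> no flip
Dir N: edge -> no flip
Dir NE: edge -> no flip
Dir W: first cell '.' (not opp) -> no flip
Dir E: first cell '.' (not opp) -> no flip
Dir SW: first cell '.' (not opp) -> no flip
Dir S: opp run (1,2) capped by W -> flip
Dir SE: first cell 'W' (not opp) -> no flip
All flips: (1,2)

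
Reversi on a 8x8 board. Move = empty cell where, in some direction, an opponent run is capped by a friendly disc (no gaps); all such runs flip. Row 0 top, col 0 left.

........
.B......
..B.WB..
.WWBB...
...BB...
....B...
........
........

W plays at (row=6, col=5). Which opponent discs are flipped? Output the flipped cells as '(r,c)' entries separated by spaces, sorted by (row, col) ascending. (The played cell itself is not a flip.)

Answer: (4,3) (5,4)

Derivation:
Dir NW: opp run (5,4) (4,3) capped by W -> flip
Dir N: first cell '.' (not opp) -> no flip
Dir NE: first cell '.' (not opp) -> no flip
Dir W: first cell '.' (not opp) -> no flip
Dir E: first cell '.' (not opp) -> no flip
Dir SW: first cell '.' (not opp) -> no flip
Dir S: first cell '.' (not opp) -> no flip
Dir SE: first cell '.' (not opp) -> no flip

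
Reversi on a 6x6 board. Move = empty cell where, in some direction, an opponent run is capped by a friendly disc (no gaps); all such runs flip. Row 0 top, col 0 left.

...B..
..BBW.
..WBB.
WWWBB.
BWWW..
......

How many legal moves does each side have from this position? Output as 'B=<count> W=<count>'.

-- B to move --
(0,4): flips 1 -> legal
(0,5): flips 1 -> legal
(1,1): flips 1 -> legal
(1,5): flips 1 -> legal
(2,0): flips 1 -> legal
(2,1): flips 1 -> legal
(2,5): flips 1 -> legal
(4,4): flips 3 -> legal
(5,0): flips 2 -> legal
(5,1): flips 1 -> legal
(5,2): flips 4 -> legal
(5,3): flips 1 -> legal
(5,4): no bracket -> illegal
B mobility = 12
-- W to move --
(0,1): no bracket -> illegal
(0,2): flips 1 -> legal
(0,4): flips 1 -> legal
(1,1): flips 2 -> legal
(1,5): flips 2 -> legal
(2,1): no bracket -> illegal
(2,5): flips 3 -> legal
(3,5): flips 2 -> legal
(4,4): flips 3 -> legal
(4,5): no bracket -> illegal
(5,0): flips 1 -> legal
(5,1): no bracket -> illegal
W mobility = 8

Answer: B=12 W=8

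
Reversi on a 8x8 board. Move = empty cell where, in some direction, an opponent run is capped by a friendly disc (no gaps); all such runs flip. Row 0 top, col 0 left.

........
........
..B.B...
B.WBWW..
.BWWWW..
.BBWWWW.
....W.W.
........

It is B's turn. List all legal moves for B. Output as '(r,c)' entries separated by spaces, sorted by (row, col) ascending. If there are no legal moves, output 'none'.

(2,1): no bracket -> illegal
(2,3): flips 1 -> legal
(2,5): flips 2 -> legal
(2,6): no bracket -> illegal
(3,1): flips 1 -> legal
(3,6): flips 2 -> legal
(4,6): flips 5 -> legal
(4,7): no bracket -> illegal
(5,7): flips 4 -> legal
(6,2): no bracket -> illegal
(6,3): flips 2 -> legal
(6,5): no bracket -> illegal
(6,7): no bracket -> illegal
(7,3): no bracket -> illegal
(7,4): flips 4 -> legal
(7,5): no bracket -> illegal
(7,6): no bracket -> illegal
(7,7): flips 3 -> legal

Answer: (2,3) (2,5) (3,1) (3,6) (4,6) (5,7) (6,3) (7,4) (7,7)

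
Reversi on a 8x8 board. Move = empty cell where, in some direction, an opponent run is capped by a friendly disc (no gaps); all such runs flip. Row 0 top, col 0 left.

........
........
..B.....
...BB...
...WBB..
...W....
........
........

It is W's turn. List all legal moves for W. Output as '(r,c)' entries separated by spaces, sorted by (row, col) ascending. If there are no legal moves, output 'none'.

Answer: (2,3) (2,5) (3,5) (4,6)

Derivation:
(1,1): no bracket -> illegal
(1,2): no bracket -> illegal
(1,3): no bracket -> illegal
(2,1): no bracket -> illegal
(2,3): flips 1 -> legal
(2,4): no bracket -> illegal
(2,5): flips 1 -> legal
(3,1): no bracket -> illegal
(3,2): no bracket -> illegal
(3,5): flips 1 -> legal
(3,6): no bracket -> illegal
(4,2): no bracket -> illegal
(4,6): flips 2 -> legal
(5,4): no bracket -> illegal
(5,5): no bracket -> illegal
(5,6): no bracket -> illegal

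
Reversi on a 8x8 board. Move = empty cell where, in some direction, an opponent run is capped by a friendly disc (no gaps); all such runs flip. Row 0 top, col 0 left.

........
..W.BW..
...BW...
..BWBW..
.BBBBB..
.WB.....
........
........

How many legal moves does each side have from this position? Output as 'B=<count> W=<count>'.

Answer: B=10 W=8

Derivation:
-- B to move --
(0,1): flips 1 -> legal
(0,2): no bracket -> illegal
(0,3): no bracket -> illegal
(0,4): no bracket -> illegal
(0,5): no bracket -> illegal
(0,6): flips 3 -> legal
(1,1): no bracket -> illegal
(1,3): no bracket -> illegal
(1,6): flips 1 -> legal
(2,1): no bracket -> illegal
(2,2): flips 1 -> legal
(2,5): flips 2 -> legal
(2,6): flips 1 -> legal
(3,6): flips 1 -> legal
(4,0): no bracket -> illegal
(4,6): no bracket -> illegal
(5,0): flips 1 -> legal
(6,0): flips 1 -> legal
(6,1): flips 1 -> legal
(6,2): no bracket -> illegal
B mobility = 10
-- W to move --
(0,3): no bracket -> illegal
(0,4): flips 1 -> legal
(0,5): no bracket -> illegal
(1,3): flips 2 -> legal
(2,1): no bracket -> illegal
(2,2): flips 1 -> legal
(2,5): no bracket -> illegal
(3,0): no bracket -> illegal
(3,1): flips 2 -> legal
(3,6): no bracket -> illegal
(4,0): no bracket -> illegal
(4,6): no bracket -> illegal
(5,0): no bracket -> illegal
(5,3): flips 3 -> legal
(5,4): flips 2 -> legal
(5,5): flips 2 -> legal
(5,6): flips 3 -> legal
(6,1): no bracket -> illegal
(6,2): no bracket -> illegal
(6,3): no bracket -> illegal
W mobility = 8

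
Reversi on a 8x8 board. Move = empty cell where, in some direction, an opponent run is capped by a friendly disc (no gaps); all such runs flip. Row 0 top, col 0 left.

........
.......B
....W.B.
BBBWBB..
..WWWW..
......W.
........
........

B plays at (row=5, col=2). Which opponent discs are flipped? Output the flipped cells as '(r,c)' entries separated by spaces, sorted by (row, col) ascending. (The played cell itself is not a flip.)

Dir NW: first cell '.' (not opp) -> no flip
Dir N: opp run (4,2) capped by B -> flip
Dir NE: opp run (4,3) capped by B -> flip
Dir W: first cell '.' (not opp) -> no flip
Dir E: first cell '.' (not opp) -> no flip
Dir SW: first cell '.' (not opp) -> no flip
Dir S: first cell '.' (not opp) -> no flip
Dir SE: first cell '.' (not opp) -> no flip

Answer: (4,2) (4,3)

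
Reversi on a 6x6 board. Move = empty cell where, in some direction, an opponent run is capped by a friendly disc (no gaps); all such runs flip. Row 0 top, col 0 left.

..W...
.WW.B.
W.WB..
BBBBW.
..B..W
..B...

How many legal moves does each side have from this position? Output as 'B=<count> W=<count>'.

-- B to move --
(0,0): flips 2 -> legal
(0,1): flips 1 -> legal
(0,3): no bracket -> illegal
(1,0): flips 1 -> legal
(1,3): flips 1 -> legal
(2,1): flips 1 -> legal
(2,4): no bracket -> illegal
(2,5): no bracket -> illegal
(3,5): flips 1 -> legal
(4,3): no bracket -> illegal
(4,4): no bracket -> illegal
(5,4): no bracket -> illegal
(5,5): no bracket -> illegal
B mobility = 6
-- W to move --
(0,3): no bracket -> illegal
(0,4): no bracket -> illegal
(0,5): no bracket -> illegal
(1,3): no bracket -> illegal
(1,5): no bracket -> illegal
(2,1): no bracket -> illegal
(2,4): flips 1 -> legal
(2,5): no bracket -> illegal
(4,0): flips 2 -> legal
(4,1): no bracket -> illegal
(4,3): no bracket -> illegal
(4,4): flips 1 -> legal
(5,1): no bracket -> illegal
(5,3): flips 2 -> legal
W mobility = 4

Answer: B=6 W=4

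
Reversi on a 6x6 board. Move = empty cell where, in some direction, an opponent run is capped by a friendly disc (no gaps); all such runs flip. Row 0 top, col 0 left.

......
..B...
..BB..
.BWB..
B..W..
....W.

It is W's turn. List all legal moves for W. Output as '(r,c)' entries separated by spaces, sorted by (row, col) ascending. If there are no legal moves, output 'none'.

(0,1): no bracket -> illegal
(0,2): flips 2 -> legal
(0,3): no bracket -> illegal
(1,1): no bracket -> illegal
(1,3): flips 2 -> legal
(1,4): flips 1 -> legal
(2,0): no bracket -> illegal
(2,1): no bracket -> illegal
(2,4): no bracket -> illegal
(3,0): flips 1 -> legal
(3,4): flips 1 -> legal
(4,1): no bracket -> illegal
(4,2): no bracket -> illegal
(4,4): no bracket -> illegal
(5,0): no bracket -> illegal
(5,1): no bracket -> illegal

Answer: (0,2) (1,3) (1,4) (3,0) (3,4)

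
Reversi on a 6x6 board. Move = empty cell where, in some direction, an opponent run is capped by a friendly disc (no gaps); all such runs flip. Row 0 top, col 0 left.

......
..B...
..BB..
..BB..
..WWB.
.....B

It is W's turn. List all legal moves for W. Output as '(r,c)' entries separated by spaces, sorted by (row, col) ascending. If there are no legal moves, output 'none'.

Answer: (0,2) (1,3) (2,1) (2,4) (4,5)

Derivation:
(0,1): no bracket -> illegal
(0,2): flips 3 -> legal
(0,3): no bracket -> illegal
(1,1): no bracket -> illegal
(1,3): flips 2 -> legal
(1,4): no bracket -> illegal
(2,1): flips 1 -> legal
(2,4): flips 1 -> legal
(3,1): no bracket -> illegal
(3,4): no bracket -> illegal
(3,5): no bracket -> illegal
(4,1): no bracket -> illegal
(4,5): flips 1 -> legal
(5,3): no bracket -> illegal
(5,4): no bracket -> illegal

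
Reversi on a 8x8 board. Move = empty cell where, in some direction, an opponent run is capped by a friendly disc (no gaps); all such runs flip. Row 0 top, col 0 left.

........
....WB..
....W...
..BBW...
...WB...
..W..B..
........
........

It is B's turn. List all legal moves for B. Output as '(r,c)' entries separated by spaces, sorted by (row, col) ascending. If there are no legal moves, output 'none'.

(0,3): no bracket -> illegal
(0,4): flips 3 -> legal
(0,5): no bracket -> illegal
(1,3): flips 1 -> legal
(2,3): no bracket -> illegal
(2,5): no bracket -> illegal
(3,5): flips 1 -> legal
(4,1): no bracket -> illegal
(4,2): flips 1 -> legal
(4,5): no bracket -> illegal
(5,1): no bracket -> illegal
(5,3): flips 1 -> legal
(5,4): flips 1 -> legal
(6,1): no bracket -> illegal
(6,2): no bracket -> illegal
(6,3): no bracket -> illegal

Answer: (0,4) (1,3) (3,5) (4,2) (5,3) (5,4)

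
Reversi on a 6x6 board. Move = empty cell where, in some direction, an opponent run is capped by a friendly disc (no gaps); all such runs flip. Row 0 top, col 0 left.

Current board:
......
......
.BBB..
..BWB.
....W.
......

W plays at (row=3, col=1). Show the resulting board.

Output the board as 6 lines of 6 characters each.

Place W at (3,1); scan 8 dirs for brackets.
Dir NW: first cell '.' (not opp) -> no flip
Dir N: opp run (2,1), next='.' -> no flip
Dir NE: opp run (2,2), next='.' -> no flip
Dir W: first cell '.' (not opp) -> no flip
Dir E: opp run (3,2) capped by W -> flip
Dir SW: first cell '.' (not opp) -> no flip
Dir S: first cell '.' (not opp) -> no flip
Dir SE: first cell '.' (not opp) -> no flip
All flips: (3,2)

Answer: ......
......
.BBB..
.WWWB.
....W.
......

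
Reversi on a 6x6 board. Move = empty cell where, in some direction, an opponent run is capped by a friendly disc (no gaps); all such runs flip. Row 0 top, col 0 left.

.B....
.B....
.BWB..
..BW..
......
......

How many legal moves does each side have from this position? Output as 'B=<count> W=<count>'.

-- B to move --
(1,2): flips 1 -> legal
(1,3): no bracket -> illegal
(2,4): no bracket -> illegal
(3,1): no bracket -> illegal
(3,4): flips 1 -> legal
(4,2): no bracket -> illegal
(4,3): flips 1 -> legal
(4,4): flips 2 -> legal
B mobility = 4
-- W to move --
(0,0): flips 1 -> legal
(0,2): no bracket -> illegal
(1,0): no bracket -> illegal
(1,2): no bracket -> illegal
(1,3): flips 1 -> legal
(1,4): no bracket -> illegal
(2,0): flips 1 -> legal
(2,4): flips 1 -> legal
(3,0): no bracket -> illegal
(3,1): flips 1 -> legal
(3,4): no bracket -> illegal
(4,1): no bracket -> illegal
(4,2): flips 1 -> legal
(4,3): no bracket -> illegal
W mobility = 6

Answer: B=4 W=6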